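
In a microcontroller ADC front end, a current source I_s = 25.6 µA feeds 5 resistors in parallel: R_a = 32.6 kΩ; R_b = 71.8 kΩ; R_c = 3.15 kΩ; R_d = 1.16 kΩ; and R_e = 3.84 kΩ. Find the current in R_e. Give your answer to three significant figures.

I ≈ 4.49 µA

Total conductance ΣG = 1/32.6 + 1/71.8 + 1/3.15 + 1/1.16 + 1/3.84 = 1.485 (units of 1/kΩ).
R_e takes the fraction G_k/ΣG = 0.2604/1.485 = 0.1754, so I = 25.6 × 0.1754 = 4.491 µA.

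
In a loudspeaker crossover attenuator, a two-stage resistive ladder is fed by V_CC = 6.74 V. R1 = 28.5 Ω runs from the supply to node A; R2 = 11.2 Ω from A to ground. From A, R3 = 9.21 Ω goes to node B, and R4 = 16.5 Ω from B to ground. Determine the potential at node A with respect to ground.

V_A ≈ 1.45 V

Looking into the second stage from A: R3 + R4 = 25.71 Ω appears in parallel with R2.
Effective lower resistance at A: R2 ‖ 25.71 = 7.801 Ω.
First divider: V_A = V_CC · 7.801/(28.5 + 7.801) = 1.448 V.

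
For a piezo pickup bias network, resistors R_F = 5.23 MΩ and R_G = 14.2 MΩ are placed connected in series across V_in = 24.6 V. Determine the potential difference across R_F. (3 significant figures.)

ΣR = 5.23 + 14.2 = 19.43 MΩ.
By the voltage-divider rule, V = 24.6 × 5.230/19.43 = 6.622 V.

V ≈ 6.62 V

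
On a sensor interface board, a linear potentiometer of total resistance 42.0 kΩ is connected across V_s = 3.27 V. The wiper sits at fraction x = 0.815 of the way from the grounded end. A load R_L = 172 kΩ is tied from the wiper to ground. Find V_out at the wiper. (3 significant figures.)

V_out ≈ 2.57 V

The pot divides into 7.770 kΩ above the wiper and 34.23 kΩ below.
(x·R_p) ‖ R_L = 28.55 kΩ.
V_out = 3.27 × 28.55/(7.770 + 28.55) = 2.570 V.
(Unloaded: V_out = x·V_s = 2.67 V.)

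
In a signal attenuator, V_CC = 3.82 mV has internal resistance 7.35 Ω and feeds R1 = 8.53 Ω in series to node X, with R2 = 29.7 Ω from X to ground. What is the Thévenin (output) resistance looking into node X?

R1' = 7.35 + 8.53 = 15.88 Ω (source resistance + R1).
Looking into X with the source shorted: R_th = R1'·R2/(R1'+R2) = 15.88 × 29.7/45.58 = 10.35 Ω.

R_th ≈ 10.3 Ω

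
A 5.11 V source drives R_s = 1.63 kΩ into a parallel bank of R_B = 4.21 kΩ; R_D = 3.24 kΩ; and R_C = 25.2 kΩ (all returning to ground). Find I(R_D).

Equivalent of the parallel group: R_p = 1.707 kΩ.
V_A by voltage divider: V_A = 5.11 × 1.707/(1.63 + 1.707) = 2.614 V.
I(R_D) = V_A / R_D = 2.614/3.24 = 0.8068 mA.
(Check via current divider: I_total = 1.531 mA; share G_k/ΣG = 0.5268 → same result.)

I ≈ 0.807 mA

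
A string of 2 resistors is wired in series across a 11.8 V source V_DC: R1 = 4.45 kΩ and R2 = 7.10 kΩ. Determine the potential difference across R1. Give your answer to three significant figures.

V ≈ 4.55 V

Series total: ΣR = 4.45 + 7.10 = 11.55 kΩ.
By the voltage-divider rule, V = 11.8 × 4.450/11.55 = 4.546 V.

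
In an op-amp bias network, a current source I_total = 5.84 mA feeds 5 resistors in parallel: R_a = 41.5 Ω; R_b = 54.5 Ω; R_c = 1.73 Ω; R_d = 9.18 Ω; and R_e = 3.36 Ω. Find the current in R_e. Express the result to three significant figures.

ΣG = 1/41.5 + 1/54.5 + 1/1.73 + 1/9.18 + 1/3.36 = 1.027.
By the current-divider rule, I = I_total · G_k/ΣG = 5.84 × 0.2898 = 1.692 mA.

I ≈ 1.69 mA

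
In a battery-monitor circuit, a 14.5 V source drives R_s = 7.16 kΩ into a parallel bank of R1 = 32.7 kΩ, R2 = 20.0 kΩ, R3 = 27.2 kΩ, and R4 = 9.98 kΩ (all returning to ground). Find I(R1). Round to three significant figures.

Parallel bank: R_p = 1/(1/32.7 + 1/20.0 + 1/27.2 + 1/9.98) = 4.597 kΩ.
Node voltage V_A = V_in · R_p/(R_s + R_p) = 14.5 × 0.3910 = 5.669 V.
I(R1) = V_A / R1 = 5.669/32.7 = 0.1734 mA.

I ≈ 0.173 mA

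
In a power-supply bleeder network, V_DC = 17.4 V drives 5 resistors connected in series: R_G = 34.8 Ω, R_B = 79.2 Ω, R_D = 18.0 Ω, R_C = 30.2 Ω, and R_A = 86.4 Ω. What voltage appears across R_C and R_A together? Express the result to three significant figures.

ΣR = 34.8 + 79.2 + 18.0 + 30.2 + 86.4 = 248.6 Ω.
R_{R_C..R_A} = 30.2 + 86.4 = 116.6 Ω.
By the voltage-divider rule, V = 17.4 × 116.6/248.6 = 8.161 V.

V ≈ 8.16 V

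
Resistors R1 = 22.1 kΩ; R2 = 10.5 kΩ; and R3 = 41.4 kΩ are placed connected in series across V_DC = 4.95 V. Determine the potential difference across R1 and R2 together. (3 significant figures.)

V ≈ 2.18 V

Total series resistance ΣR = 22.1 + 10.5 + 41.4 = 74.00 kΩ.
R_{R1..R2} = 22.1 + 10.5 = 32.60 kΩ.
V = V_DC · R/ΣR = 4.95 × 0.4405 = 2.181 V.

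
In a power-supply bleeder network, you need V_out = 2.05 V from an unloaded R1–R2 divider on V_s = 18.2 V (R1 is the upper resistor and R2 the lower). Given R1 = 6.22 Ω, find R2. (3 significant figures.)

R2 ≈ 0.790 Ω

V_out/V_s = R2/(R1+R2) = 0.1126.
So R2 = R1 · V_out/(V_s − V_out) = 6.22 × 2.05/(18.2 − 2.05) = 6.22 × 0.1269 = 0.7895 Ω.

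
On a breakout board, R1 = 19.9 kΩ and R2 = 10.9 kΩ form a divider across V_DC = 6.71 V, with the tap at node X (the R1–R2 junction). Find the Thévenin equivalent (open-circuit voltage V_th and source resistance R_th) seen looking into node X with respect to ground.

V_th is the unloaded tap voltage: V_DC · R2/(R1+R2) = 6.71 × 0.3539 = 2.375 V.
Looking into X with the source shorted: R_th = R1·R2/(R1+R2) = 19.90 × 10.9/30.80 = 7.043 kΩ.

V_th ≈ 2.37 V, R_th ≈ 7.04 kΩ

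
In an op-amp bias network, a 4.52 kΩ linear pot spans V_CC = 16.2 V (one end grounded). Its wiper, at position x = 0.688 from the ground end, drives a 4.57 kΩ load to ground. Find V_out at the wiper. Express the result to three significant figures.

V_out ≈ 9.19 V

The pot divides into 1.410 kΩ above the wiper and 3.110 kΩ below.
Lower segment in parallel with the load: 3.110 ‖ 4.57 = 1.851 kΩ.
Then V_out = V_CC · 1.851/(1.410 + 1.851) = 9.194 V.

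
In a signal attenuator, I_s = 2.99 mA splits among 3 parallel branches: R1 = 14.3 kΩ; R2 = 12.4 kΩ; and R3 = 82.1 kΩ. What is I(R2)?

Conductances: ΣG = 1/14.3 + 1/12.4 + 1/82.1 = 0.1628 (1/kΩ).
Current divider: I(R2) = I_s · G_k/ΣG = 2.99 × (0.08065/0.1628) = 2.99 × 0.4955 = 1.482 mA.

I ≈ 1.48 mA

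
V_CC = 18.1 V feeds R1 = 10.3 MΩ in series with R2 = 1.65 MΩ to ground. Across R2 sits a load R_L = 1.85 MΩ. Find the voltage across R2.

First combine the lower leg with the load: R2 ‖ R_L = 0.8721 MΩ.
Voltage divider with the loaded lower leg: V_out = 18.1 × 0.8721/(10.3 + 0.8721) = 18.1 × 0.07806 = 1.413 V.

V_out ≈ 1.41 V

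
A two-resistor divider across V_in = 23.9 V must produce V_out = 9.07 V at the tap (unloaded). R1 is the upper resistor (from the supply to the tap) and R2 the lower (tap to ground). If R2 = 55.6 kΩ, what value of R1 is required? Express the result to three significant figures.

R1 ≈ 90.9 kΩ

Required fraction k = V_out/V_in = 0.3795.
R1 = R2·(1/k − 1) = 55.6 × 1.635 = 90.91 kΩ.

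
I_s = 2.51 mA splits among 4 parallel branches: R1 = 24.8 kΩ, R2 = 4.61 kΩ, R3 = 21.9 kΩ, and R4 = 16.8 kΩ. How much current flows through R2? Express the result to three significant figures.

I ≈ 1.50 mA

Conductances: ΣG = 1/24.8 + 1/4.61 + 1/21.9 + 1/16.8 = 0.3624 (1/kΩ).
R2 takes the fraction G_k/ΣG = 0.2169/0.3624 = 0.5985, so I = 2.51 × 0.5985 = 1.502 mA.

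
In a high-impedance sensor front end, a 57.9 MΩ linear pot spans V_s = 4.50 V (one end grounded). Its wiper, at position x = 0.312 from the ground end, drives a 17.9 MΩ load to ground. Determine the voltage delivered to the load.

Lower segment x·R_p = 18.06 MΩ; upper segment (1−x)·R_p = 39.84 MΩ.
(x·R_p) ‖ R_L = 8.991 MΩ.
V_out = 4.50 × 8.991/(39.84 + 8.991) = 0.8286 V.

V_out ≈ 0.829 V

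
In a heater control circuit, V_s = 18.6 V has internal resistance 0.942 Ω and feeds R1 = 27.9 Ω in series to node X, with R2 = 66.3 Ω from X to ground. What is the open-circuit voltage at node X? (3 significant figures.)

R1' = 0.942 + 27.9 = 28.84 Ω (source resistance + R1).
Open-circuit (no load on X): V_th = V_s · R2/(R1' + R2) = 18.6 × 66.3/(28.84 + 66.3) = 12.96 V.

V_th ≈ 13.0 V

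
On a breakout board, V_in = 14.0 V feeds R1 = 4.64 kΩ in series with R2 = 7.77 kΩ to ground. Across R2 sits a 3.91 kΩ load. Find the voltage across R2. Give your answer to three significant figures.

V_out ≈ 5.03 V

First combine the lower leg with the load: R2 ‖ R_L = 2.601 kΩ.
Now apply the divider: V_out = 14.0 × 0.3592 = 5.029 V.
(Unloaded it would be 8.77 V; the load pulls it down.)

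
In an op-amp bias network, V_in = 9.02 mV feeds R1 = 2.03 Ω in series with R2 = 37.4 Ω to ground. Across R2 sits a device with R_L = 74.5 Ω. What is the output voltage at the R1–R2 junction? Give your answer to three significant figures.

V_out ≈ 8.34 mV

R2 ‖ R_L = (37.4 × 74.5)/(37.4 + 74.5) = 24.90 Ω.
Then V_out = V_in · R2'/(R1 + R2') = 9.02 × 24.90/26.93 = 8.340 mV.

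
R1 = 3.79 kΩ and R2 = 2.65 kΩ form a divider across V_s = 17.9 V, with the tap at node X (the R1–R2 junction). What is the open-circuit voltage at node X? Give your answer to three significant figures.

V_th ≈ 7.37 V

Open-circuit (no load on X): V_th = V_s · R2/(R1 + R2) = 17.9 × 2.65/(3.790 + 2.65) = 7.366 V.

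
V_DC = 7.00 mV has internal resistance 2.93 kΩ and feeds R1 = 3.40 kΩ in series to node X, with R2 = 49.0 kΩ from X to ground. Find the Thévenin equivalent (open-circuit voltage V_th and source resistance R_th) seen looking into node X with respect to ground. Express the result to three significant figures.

R1' = 2.93 + 3.40 = 6.330 kΩ (source resistance + R1).
V_th is the unloaded tap voltage: V_DC · R2/(R1'+R2) = 7.00 × 0.8856 = 6.199 mV.
Zeroing V_DC shorts the top of R1' to ground, so R_th = R1' ‖ R2 = 5.606 kΩ.

V_th ≈ 6.20 mV, R_th ≈ 5.61 kΩ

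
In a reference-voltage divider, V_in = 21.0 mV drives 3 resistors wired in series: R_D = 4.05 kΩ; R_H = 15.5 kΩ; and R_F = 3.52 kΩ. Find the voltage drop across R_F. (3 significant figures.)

V ≈ 3.20 mV

Series total: ΣR = 4.05 + 15.5 + 3.52 = 23.07 kΩ.
Voltage divider: V = V_in · (3.520 / 23.07) = 21.0 × 0.1526 = 3.204 mV.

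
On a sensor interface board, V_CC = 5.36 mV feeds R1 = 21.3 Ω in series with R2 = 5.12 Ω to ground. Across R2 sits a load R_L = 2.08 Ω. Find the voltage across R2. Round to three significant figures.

First combine the lower leg with the load: R2 ‖ R_L = 1.479 Ω.
Then V_out = V_CC · R2'/(R1 + R2') = 5.36 × 1.479/22.78 = 0.3480 mV.

V_out ≈ 0.348 mV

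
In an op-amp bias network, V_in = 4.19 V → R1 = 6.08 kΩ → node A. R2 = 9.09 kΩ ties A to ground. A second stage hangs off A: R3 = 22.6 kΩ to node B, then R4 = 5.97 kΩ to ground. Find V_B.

The second stage (R3 + R4 = 28.57 kΩ) loads node A in parallel with R2.
Effective lower resistance at A: R2 ‖ 28.57 = 6.896 kΩ.
So V_A = 4.19 × 0.5314 = 2.227 V.
Stage 2 is unloaded, so V_B = V_A · R4/(R3+R4) = 2.227 × 5.97/28.57 = 0.4653 V.

V_B ≈ 0.465 V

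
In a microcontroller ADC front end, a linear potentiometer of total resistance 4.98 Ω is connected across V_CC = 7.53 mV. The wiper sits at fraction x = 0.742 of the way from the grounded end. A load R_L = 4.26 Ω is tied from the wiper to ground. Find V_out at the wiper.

The pot divides into 1.285 Ω above the wiper and 3.695 Ω below.
R_L loads the lower segment: effective lower R = 1.979 Ω.
V_out = 7.53 × 1.979/(1.285 + 1.979) = 4.566 mV.
(Unloaded: V_out = x·V_CC = 5.59 mV.)

V_out ≈ 4.57 mV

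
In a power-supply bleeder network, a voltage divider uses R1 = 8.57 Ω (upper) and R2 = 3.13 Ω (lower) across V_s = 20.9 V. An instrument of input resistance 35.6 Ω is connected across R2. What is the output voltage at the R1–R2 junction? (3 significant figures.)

The load sits in parallel with R2, giving an effective lower resistance R2' = R2·R_L/(R2+R_L) = 2.877 Ω.
Then V_out = V_s · R2'/(R1 + R2') = 20.9 × 2.877/11.45 = 5.253 V.

V_out ≈ 5.25 V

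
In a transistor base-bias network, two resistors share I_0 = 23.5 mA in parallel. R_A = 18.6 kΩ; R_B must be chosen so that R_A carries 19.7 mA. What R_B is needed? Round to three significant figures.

Two-branch current divider: I_A = I_0 · R_B/(R_A + R_B).
19.7/23.5 = R_B/(R_A + R_B) → R_B = R_A · (0.8383)/(1 − 0.8383) = 18.6 × 5.184 = 96.43 kΩ.

R_B ≈ 96.4 kΩ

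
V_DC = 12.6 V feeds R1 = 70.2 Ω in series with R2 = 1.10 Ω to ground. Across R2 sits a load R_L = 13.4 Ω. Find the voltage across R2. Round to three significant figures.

V_out ≈ 0.180 V

The load sits in parallel with R2, giving an effective lower resistance R2' = R2·R_L/(R2+R_L) = 1.017 Ω.
Voltage divider with the loaded lower leg: V_out = 12.6 × 1.017/(70.2 + 1.017) = 12.6 × 0.01427 = 0.1799 V.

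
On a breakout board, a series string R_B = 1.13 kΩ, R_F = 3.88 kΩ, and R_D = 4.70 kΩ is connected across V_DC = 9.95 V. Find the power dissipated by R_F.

P ≈ 4.07 mW

Series current I = V_DC/ΣR = 9.95/9.710 = 1.025 mA.
P(R_F) = I²·R_F = (1.025)² × 3.88 = 4.074 mW.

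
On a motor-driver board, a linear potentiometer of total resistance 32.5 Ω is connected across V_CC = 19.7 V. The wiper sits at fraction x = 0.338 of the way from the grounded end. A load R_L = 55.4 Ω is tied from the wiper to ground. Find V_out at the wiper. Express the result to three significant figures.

V_out ≈ 5.89 V

Lower segment x·R_p = 10.99 Ω; upper segment (1−x)·R_p = 21.51 Ω.
R_L loads the lower segment: effective lower R = 9.167 Ω.
V_out = 19.7 × 9.167/(21.51 + 9.167) = 5.886 V.
(Unloaded: V_out = x·V_CC = 6.66 V.)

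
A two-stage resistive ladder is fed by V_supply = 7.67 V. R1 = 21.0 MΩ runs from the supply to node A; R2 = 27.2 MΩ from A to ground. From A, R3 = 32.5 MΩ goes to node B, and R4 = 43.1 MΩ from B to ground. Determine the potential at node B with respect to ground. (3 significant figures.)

V_B ≈ 2.13 V

Node A sees R2 in parallel with the series input of stage 2, R3 + R4 = 75.60 MΩ.
Effective lower resistance at A: R2 ‖ 75.60 = 20.00 MΩ.
V_A = 7.67 × 20.00/(21.0 + 20.00) = 3.742 V.
Stage 2 is unloaded, so V_B = V_A · R4/(R3+R4) = 3.742 × 43.1/75.60 = 2.133 V.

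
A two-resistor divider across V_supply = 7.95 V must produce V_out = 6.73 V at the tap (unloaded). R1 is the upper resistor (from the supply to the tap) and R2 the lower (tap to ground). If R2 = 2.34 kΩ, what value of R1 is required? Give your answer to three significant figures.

R1 ≈ 0.424 kΩ

Required fraction k = V_out/V_supply = 0.8465.
R1 = R2·(1/k − 1) = 2.34 × 0.1813 = 0.4242 kΩ.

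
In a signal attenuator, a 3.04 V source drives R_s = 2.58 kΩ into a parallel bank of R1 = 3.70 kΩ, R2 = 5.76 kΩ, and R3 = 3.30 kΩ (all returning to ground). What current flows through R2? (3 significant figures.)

Combine the parallel branches: R_p = (1/3.70 + 1/5.76 + 1/3.30)⁻¹ = 1.339 kΩ.
V_A by voltage divider: V_A = 3.04 × 1.339/(2.58 + 1.339) = 1.039 V.
I(R2) = V_A / R2 = 1.039/5.76 = 0.1803 mA.

I ≈ 0.180 mA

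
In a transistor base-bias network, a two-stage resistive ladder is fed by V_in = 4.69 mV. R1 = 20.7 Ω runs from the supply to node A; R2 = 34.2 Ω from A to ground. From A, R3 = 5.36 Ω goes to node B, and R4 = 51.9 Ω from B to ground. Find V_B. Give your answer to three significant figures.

The second stage (R3 + R4 = 57.26 Ω) loads node A in parallel with R2.
Effective lower resistance at A: R2 ‖ 57.26 = 21.41 Ω.
First divider: V_A = V_in · 21.41/(20.7 + 21.41) = 2.385 mV.
V_B = V_A × 0.9064 = 2.161 mV.

V_B ≈ 2.16 mV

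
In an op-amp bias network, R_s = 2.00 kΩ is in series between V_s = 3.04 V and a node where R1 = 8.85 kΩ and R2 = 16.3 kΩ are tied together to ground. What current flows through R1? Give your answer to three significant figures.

I ≈ 0.255 mA

Combine the parallel branches: R_p = (1/8.85 + 1/16.3)⁻¹ = 5.736 kΩ.
V_A by voltage divider: V_A = 3.04 × 5.736/(2.00 + 5.736) = 2.254 V.
I(R1) = V_A / R1 = 2.254/8.85 = 0.2547 mA.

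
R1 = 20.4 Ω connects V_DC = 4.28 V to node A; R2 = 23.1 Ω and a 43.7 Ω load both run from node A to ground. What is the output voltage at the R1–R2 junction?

First combine the lower leg with the load: R2 ‖ R_L = 15.11 Ω.
Voltage divider with the loaded lower leg: V_out = 4.28 × 15.11/(20.4 + 15.11) = 4.28 × 0.4255 = 1.821 V.
(Unloaded it would be 2.27 V; the load pulls it down.)

V_out ≈ 1.82 V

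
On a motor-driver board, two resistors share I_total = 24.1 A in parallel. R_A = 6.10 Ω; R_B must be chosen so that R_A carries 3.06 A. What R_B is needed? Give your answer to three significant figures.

R_B ≈ 0.887 Ω

Two-branch current divider: I_A = I_total · R_B/(R_A + R_B).
3.06/24.1 = R_B/(R_A + R_B) → R_B = R_A · (0.1270)/(1 − 0.1270) = 6.10 × 0.1454 = 0.8872 Ω.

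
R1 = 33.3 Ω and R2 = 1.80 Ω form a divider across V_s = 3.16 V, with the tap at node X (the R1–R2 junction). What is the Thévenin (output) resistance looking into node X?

With V_s suppressed (replaced by a short), R_th = R1 ‖ R2 = (33.30 × 1.80)/(33.30 + 1.80) = 1.708 Ω.

R_th ≈ 1.71 Ω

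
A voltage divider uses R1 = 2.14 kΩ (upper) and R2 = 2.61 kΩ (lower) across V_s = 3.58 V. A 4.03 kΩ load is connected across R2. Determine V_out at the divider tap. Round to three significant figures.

First combine the lower leg with the load: R2 ‖ R_L = 1.584 kΩ.
Then V_out = V_s · R2'/(R1 + R2') = 3.58 × 1.584/3.724 = 1.523 V.

V_out ≈ 1.52 V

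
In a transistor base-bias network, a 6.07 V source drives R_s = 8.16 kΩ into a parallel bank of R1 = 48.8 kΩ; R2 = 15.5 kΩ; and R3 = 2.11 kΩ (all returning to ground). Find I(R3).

Parallel bank: R_p = 1/(1/48.8 + 1/15.5 + 1/2.11) = 1.789 kΩ.
Node voltage V_A = V_in · R_p/(R_s + R_p) = 6.07 × 0.1798 = 1.092 V.
I(R3) = V_A / R3 = 1.092/2.11 = 0.5173 mA.

I ≈ 0.517 mA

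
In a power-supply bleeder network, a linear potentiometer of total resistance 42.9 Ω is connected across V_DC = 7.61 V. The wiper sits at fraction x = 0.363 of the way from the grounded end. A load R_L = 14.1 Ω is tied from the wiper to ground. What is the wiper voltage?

The pot divides into 27.33 Ω above the wiper and 15.57 Ω below.
R_L loads the lower segment: effective lower R = 7.400 Ω.
Then V_out = V_DC · 7.400/(27.33 + 7.400) = 1.622 V.

V_out ≈ 1.62 V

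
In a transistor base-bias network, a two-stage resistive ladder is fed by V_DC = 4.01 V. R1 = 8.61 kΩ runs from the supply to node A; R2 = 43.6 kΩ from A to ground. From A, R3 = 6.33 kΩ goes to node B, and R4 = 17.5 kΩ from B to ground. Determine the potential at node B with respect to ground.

Node A sees R2 in parallel with the series input of stage 2, R3 + R4 = 23.83 kΩ.
R2 ‖ (R3+R4) = 15.41 kΩ.
So V_A = 4.01 × 0.6415 = 2.573 V.
Then the unloaded second divider: V_B = V_A × R4/(R3+R4) = 2.573 × 0.7344 = 1.889 V.

V_B ≈ 1.89 V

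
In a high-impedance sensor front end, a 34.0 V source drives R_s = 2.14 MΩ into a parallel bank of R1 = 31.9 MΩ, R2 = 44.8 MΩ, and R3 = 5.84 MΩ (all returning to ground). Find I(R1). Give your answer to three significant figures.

I ≈ 0.720 µA

Parallel bank: R_p = 1/(1/31.9 + 1/44.8 + 1/5.84) = 4.446 MΩ.
Node voltage V_A = V_CC · R_p/(R_s + R_p) = 34.0 × 0.6751 = 22.95 V.
I(R1) = V_A / R1 = 22.95/31.9 = 0.7195 µA.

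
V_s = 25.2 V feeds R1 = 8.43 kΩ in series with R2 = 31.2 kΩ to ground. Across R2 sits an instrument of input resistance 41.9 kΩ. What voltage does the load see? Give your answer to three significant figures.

V_out ≈ 17.1 V

First combine the lower leg with the load: R2 ‖ R_L = 17.88 kΩ.
Voltage divider with the loaded lower leg: V_out = 25.2 × 17.88/(8.43 + 17.88) = 25.2 × 0.6796 = 17.13 V.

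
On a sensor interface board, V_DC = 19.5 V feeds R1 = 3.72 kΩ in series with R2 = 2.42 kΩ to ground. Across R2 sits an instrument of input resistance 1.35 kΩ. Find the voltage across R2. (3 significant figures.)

First combine the lower leg with the load: R2 ‖ R_L = 0.8666 kΩ.
Then V_out = V_DC · R2'/(R1 + R2') = 19.5 × 0.8666/4.587 = 3.684 V.
(Unloaded it would be 7.69 V; the load pulls it down.)

V_out ≈ 3.68 V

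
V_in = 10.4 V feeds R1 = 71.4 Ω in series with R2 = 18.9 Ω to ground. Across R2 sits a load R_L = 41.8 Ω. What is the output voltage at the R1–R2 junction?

First combine the lower leg with the load: R2 ‖ R_L = 13.02 Ω.
Then V_out = V_in · R2'/(R1 + R2') = 10.4 × 13.02/84.42 = 1.603 V.

V_out ≈ 1.60 V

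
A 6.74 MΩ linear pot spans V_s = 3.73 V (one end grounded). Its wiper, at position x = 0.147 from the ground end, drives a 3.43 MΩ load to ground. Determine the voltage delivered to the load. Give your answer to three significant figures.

Lower segment x·R_p = 0.9908 MΩ; upper segment (1−x)·R_p = 5.749 MΩ.
Lower segment in parallel with the load: 0.9908 ‖ 3.43 = 0.7687 MΩ.
Then V_out = V_s · 0.7687/(5.749 + 0.7687) = 0.4399 V.

V_out ≈ 0.440 V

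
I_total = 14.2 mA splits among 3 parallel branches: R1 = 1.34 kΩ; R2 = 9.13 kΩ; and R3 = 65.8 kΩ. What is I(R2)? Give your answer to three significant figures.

Total conductance ΣG = 1/1.34 + 1/9.13 + 1/65.8 = 0.8710 (units of 1/kΩ).
Current divider: I(R2) = I_total · G_k/ΣG = 14.2 × (0.1095/0.8710) = 14.2 × 0.1258 = 1.786 mA.

I ≈ 1.79 mA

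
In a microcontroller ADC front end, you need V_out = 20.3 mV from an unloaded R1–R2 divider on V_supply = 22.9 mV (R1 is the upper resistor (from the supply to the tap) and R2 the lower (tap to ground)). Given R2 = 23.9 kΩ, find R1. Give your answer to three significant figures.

The divider ratio is R2/(R1+R2) = 20.3/22.9 = 0.8865.
So R1 = R2 · (V_supply/V_out − 1) = 23.9 × (22.9/20.3 − 1) = 23.9 × 0.1281 = 3.061 kΩ.

R1 ≈ 3.06 kΩ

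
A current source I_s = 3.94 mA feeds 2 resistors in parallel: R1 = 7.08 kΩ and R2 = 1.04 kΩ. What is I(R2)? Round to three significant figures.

I ≈ 3.44 mA

For two parallel branches, I_k = I_s · (other R)/(sum of R).
So I = 3.94 × 7.08/8.120 = 3.435 mA.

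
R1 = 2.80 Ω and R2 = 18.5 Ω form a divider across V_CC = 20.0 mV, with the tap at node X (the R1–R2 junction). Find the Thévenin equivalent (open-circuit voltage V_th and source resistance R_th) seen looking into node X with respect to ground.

V_th ≈ 17.4 mV, R_th ≈ 2.43 Ω

With X open, the divider is unloaded: V_th = 20.0 × 18.5/21.30 = 17.37 mV.
Looking into X with the source shorted: R_th = R1·R2/(R1+R2) = 2.800 × 18.5/21.30 = 2.432 Ω.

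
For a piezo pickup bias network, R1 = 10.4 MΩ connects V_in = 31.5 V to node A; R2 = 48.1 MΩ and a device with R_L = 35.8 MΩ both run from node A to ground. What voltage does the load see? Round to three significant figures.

V_out ≈ 20.9 V

R2 ‖ R_L = (48.1 × 35.8)/(48.1 + 35.8) = 20.52 MΩ.
Voltage divider with the loaded lower leg: V_out = 31.5 × 20.52/(10.4 + 20.52) = 31.5 × 0.6637 = 20.91 V.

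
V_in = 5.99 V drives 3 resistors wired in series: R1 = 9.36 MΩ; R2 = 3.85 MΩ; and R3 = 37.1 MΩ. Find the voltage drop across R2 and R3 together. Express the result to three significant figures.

Series total: ΣR = 9.36 + 3.85 + 37.1 = 50.31 MΩ.
R_{R2..R3} = 3.85 + 37.1 = 40.95 MΩ.
By the voltage-divider rule, V = 5.99 × 40.95/50.31 = 4.876 V.

V ≈ 4.88 V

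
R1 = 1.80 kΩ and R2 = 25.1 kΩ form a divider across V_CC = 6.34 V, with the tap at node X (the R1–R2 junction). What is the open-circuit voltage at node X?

V_th ≈ 5.92 V

With X open, the divider is unloaded: V_th = 6.34 × 25.1/26.90 = 5.916 V.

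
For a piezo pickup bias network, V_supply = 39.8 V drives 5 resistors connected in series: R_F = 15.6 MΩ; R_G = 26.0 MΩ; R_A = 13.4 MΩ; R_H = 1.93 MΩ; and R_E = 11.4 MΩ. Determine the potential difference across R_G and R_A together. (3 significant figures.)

Total series resistance ΣR = 15.6 + 26.0 + 13.4 + 1.93 + 11.4 = 68.33 MΩ.
R_{R_G..R_A} = 26.0 + 13.4 = 39.40 MΩ.
Voltage divider: V = V_supply · (39.40 / 68.33) = 39.8 × 0.5766 = 22.95 V.

V ≈ 22.9 V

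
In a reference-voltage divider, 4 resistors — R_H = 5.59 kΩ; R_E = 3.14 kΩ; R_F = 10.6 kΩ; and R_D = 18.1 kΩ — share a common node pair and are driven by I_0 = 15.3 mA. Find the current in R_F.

Total conductance ΣG = 1/5.59 + 1/3.14 + 1/10.6 + 1/18.1 = 0.6470 (units of 1/kΩ).
By the current-divider rule, I = I_0 · G_k/ΣG = 15.3 × 0.1458 = 2.231 mA.

I ≈ 2.23 mA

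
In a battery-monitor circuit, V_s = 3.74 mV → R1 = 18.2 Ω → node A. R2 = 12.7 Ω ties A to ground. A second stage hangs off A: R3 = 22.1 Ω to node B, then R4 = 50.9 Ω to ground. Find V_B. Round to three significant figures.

Node A sees R2 in parallel with the series input of stage 2, R3 + R4 = 73.00 Ω.
Effective lower resistance at A: R2 ‖ 73.00 = 10.82 Ω.
V_A = 3.74 × 10.82/(18.2 + 10.82) = 1.394 mV.
Then the unloaded second divider: V_B = V_A × R4/(R3+R4) = 1.394 × 0.6973 = 0.9722 mV.

V_B ≈ 0.972 mV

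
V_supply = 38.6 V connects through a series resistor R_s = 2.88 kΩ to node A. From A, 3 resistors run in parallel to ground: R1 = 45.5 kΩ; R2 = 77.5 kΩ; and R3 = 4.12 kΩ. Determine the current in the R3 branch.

Equivalent of the parallel group: R_p = 3.602 kΩ.
Node voltage V_A = V_supply · R_p/(R_s + R_p) = 38.6 × 0.5557 = 21.45 V.
Branch current I = V_A/R3 = 21.45/4.12 = 5.206 mA.

I ≈ 5.21 mA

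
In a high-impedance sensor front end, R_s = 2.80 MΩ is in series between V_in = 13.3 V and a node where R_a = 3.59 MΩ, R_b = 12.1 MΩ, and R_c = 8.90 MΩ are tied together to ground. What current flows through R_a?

Combine the parallel branches: R_p = (1/3.59 + 1/12.1 + 1/8.90)⁻¹ = 2.112 MΩ.
V_A by voltage divider: V_A = 13.3 × 2.112/(2.80 + 2.112) = 5.718 V.
Branch current I = V_A/R_a = 5.718/3.59 = 1.593 µA.

I ≈ 1.59 µA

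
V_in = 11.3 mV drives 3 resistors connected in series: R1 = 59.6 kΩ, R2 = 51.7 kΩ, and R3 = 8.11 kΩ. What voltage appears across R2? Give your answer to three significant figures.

Total series resistance ΣR = 59.6 + 51.7 + 8.11 = 119.4 kΩ.
Voltage divider: V = V_in · (51.70 / 119.4) = 11.3 × 0.4330 = 4.892 mV.

V ≈ 4.89 mV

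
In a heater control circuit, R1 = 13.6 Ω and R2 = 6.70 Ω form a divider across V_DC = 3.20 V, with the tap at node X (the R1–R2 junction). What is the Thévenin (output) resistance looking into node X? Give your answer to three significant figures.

Zeroing V_DC shorts the top of R1 to ground, so R_th = R1 ‖ R2 = 4.489 Ω.

R_th ≈ 4.49 Ω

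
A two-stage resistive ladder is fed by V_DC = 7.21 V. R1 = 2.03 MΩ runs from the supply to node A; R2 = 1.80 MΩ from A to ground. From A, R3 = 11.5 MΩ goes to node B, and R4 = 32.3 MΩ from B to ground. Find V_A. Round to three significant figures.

The second stage (R3 + R4 = 43.80 MΩ) loads node A in parallel with R2.
R2 ‖ (R3+R4) = 1.729 MΩ.
V_A = 7.21 × 1.729/(2.03 + 1.729) = 3.316 V.

V_A ≈ 3.32 V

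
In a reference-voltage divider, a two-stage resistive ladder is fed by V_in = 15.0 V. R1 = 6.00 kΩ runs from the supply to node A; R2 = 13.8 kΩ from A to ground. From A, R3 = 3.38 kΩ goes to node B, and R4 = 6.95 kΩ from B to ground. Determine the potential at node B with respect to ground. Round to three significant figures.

V_B ≈ 5.01 V

Node A sees R2 in parallel with the series input of stage 2, R3 + R4 = 10.33 kΩ.
R2 ‖ (R3+R4) = 5.908 kΩ.
So V_A = 15.0 × 0.4961 = 7.442 V.
V_B = V_A × 0.6728 = 5.007 V.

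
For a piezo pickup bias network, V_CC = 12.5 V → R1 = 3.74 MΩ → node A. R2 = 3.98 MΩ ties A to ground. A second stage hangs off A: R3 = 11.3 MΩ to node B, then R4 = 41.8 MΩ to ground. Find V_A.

V_A ≈ 6.22 V

Looking into the second stage from A: R3 + R4 = 53.10 MΩ appears in parallel with R2.
R2 ‖ (R3+R4) = 3.702 MΩ.
First divider: V_A = V_CC · 3.702/(3.74 + 3.702) = 6.218 V.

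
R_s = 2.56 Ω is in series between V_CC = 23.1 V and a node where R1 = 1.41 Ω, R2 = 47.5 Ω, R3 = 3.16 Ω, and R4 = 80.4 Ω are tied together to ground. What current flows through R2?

Parallel bank: R_p = 1/(1/1.41 + 1/47.5 + 1/3.16 + 1/80.4) = 0.9441 Ω.
V_A = 23.1 × 0.9441/3.504 = 6.224 V.
I(R2) = V_A / R2 = 6.224/47.5 = 0.1310 A.

I ≈ 0.131 A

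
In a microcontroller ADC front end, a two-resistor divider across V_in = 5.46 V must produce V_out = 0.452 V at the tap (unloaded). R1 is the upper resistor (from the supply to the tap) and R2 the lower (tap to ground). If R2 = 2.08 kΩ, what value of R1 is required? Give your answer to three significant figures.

R1 ≈ 23.0 kΩ

V_out/V_in = R2/(R1+R2) = 0.08278.
Rearranging, R1 = R2·(1−k)/k = 2.08 × 11.08 = 23.05 kΩ.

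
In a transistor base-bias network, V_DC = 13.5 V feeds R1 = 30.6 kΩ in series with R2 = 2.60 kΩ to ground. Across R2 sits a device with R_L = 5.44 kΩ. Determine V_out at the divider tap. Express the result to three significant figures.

V_out ≈ 0.734 V

First combine the lower leg with the load: R2 ‖ R_L = 1.759 kΩ.
Voltage divider with the loaded lower leg: V_out = 13.5 × 1.759/(30.6 + 1.759) = 13.5 × 0.05436 = 0.7339 V.
(Unloaded it would be 1.06 V; the load pulls it down.)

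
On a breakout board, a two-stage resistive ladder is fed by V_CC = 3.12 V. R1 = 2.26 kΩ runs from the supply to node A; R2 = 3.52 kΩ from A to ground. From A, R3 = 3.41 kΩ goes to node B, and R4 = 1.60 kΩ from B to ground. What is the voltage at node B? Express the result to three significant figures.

V_B ≈ 0.476 V

Node A sees R2 in parallel with the series input of stage 2, R3 + R4 = 5.010 kΩ.
Effective lower resistance at A: R2 ‖ 5.010 = 2.067 kΩ.
So V_A = 3.12 × 0.4778 = 1.491 V.
Stage 2 is unloaded, so V_B = V_A · R4/(R3+R4) = 1.491 × 1.60/5.010 = 0.4760 V.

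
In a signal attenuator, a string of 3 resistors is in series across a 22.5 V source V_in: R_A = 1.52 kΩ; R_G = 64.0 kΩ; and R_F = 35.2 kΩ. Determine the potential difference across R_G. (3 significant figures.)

ΣR = 1.52 + 64.0 + 35.2 = 100.7 kΩ.
V = V_in · R/ΣR = 22.5 × 0.6354 = 14.30 V.

V ≈ 14.3 V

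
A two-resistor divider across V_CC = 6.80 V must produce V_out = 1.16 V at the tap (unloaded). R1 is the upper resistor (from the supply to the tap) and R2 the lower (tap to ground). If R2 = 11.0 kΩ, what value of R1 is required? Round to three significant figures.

Required fraction k = V_out/V_CC = 0.1706.
So R1 = R2 · (V_CC/V_out − 1) = 11.0 × (6.80/1.16 − 1) = 11.0 × 4.862 = 53.48 kΩ.

R1 ≈ 53.5 kΩ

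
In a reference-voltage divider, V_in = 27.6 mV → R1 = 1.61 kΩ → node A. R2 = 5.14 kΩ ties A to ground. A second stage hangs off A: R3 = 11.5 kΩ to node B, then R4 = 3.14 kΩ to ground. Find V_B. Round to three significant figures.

V_B ≈ 4.16 mV

The second stage (R3 + R4 = 14.64 kΩ) loads node A in parallel with R2.
R2 ‖ (R3+R4) = 3.804 kΩ.
V_A = 27.6 × 3.804/(1.61 + 3.804) = 19.39 mV.
V_B = V_A × 0.2145 = 4.159 mV.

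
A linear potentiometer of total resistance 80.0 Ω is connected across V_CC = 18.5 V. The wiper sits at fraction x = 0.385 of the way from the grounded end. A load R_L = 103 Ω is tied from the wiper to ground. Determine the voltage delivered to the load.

V_out ≈ 6.02 V

Lower segment x·R_p = 30.80 Ω; upper segment (1−x)·R_p = 49.20 Ω.
Lower segment in parallel with the load: 30.80 ‖ 103 = 23.71 Ω.
Then V_out = V_CC · 23.71/(49.20 + 23.71) = 6.016 V.
(Unloaded: V_out = x·V_CC = 7.12 V.)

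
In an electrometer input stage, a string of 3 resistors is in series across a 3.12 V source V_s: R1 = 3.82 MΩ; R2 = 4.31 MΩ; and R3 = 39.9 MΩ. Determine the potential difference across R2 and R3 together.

V ≈ 2.87 V

ΣR = 3.82 + 4.31 + 39.9 = 48.03 MΩ.
R_{R2..R3} = 4.31 + 39.9 = 44.21 MΩ.
V = V_s · R/ΣR = 3.12 × 0.9205 = 2.872 V.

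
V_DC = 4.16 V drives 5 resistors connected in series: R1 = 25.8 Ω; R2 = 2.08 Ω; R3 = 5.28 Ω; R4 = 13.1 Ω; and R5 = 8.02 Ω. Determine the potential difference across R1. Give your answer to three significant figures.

V ≈ 1.98 V

Total series resistance ΣR = 25.8 + 2.08 + 5.28 + 13.1 + 8.02 = 54.28 Ω.
By the voltage-divider rule, V = 4.16 × 25.80/54.28 = 1.977 V.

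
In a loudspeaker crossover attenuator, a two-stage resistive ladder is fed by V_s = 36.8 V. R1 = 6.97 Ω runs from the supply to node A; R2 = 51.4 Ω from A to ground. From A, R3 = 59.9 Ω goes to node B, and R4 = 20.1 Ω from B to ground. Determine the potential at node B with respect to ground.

V_B ≈ 7.56 V

The second stage (R3 + R4 = 80.00 Ω) loads node A in parallel with R2.
R2 ‖ (R3+R4) = 31.29 Ω.
First divider: V_A = V_s · 31.29/(6.97 + 31.29) = 30.10 V.
V_B = V_A × 0.2513 = 7.562 V.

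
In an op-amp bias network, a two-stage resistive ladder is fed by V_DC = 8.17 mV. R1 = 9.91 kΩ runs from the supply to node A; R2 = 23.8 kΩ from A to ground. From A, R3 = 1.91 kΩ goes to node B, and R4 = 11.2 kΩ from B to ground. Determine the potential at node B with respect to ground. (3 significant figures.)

The second stage (R3 + R4 = 13.11 kΩ) loads node A in parallel with R2.
Effective lower resistance at A: R2 ‖ 13.11 = 8.453 kΩ.
V_A = 8.17 × 8.453/(9.91 + 8.453) = 3.761 mV.
Then the unloaded second divider: V_B = V_A × R4/(R3+R4) = 3.761 × 0.8543 = 3.213 mV.

V_B ≈ 3.21 mV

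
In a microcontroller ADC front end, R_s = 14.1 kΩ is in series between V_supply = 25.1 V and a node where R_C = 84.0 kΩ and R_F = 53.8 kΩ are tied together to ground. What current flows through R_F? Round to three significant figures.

Combine the parallel branches: R_p = (1/84.0 + 1/53.8)⁻¹ = 32.80 kΩ.
V_A = 25.1 × 32.80/46.90 = 17.55 V.
Branch current I = V_A/R_F = 17.55/53.8 = 0.3263 mA.

I ≈ 0.326 mA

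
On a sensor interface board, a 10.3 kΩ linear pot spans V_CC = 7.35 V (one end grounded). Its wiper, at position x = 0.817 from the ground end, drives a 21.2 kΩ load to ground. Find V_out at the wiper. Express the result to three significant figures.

The pot divides into 1.885 kΩ above the wiper and 8.415 kΩ below.
Lower segment in parallel with the load: 8.415 ‖ 21.2 = 6.024 kΩ.
V_out = 7.35 × 6.024/(1.885 + 6.024) = 5.598 V.

V_out ≈ 5.60 V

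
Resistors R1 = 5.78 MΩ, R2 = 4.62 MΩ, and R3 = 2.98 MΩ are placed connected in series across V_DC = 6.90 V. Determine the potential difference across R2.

ΣR = 5.78 + 4.62 + 2.98 = 13.38 MΩ.
Voltage divider: V = V_DC · (4.620 / 13.38) = 6.90 × 0.3453 = 2.383 V.

V ≈ 2.38 V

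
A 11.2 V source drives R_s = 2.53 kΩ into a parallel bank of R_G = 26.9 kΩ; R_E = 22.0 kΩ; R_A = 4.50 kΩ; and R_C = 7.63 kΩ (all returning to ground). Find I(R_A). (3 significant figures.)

Parallel bank: R_p = 1/(1/26.9 + 1/22.0 + 1/4.50 + 1/7.63) = 2.294 kΩ.
Node voltage V_A = V_in · R_p/(R_s + R_p) = 11.2 × 0.4755 = 5.326 V.
Branch current I = V_A/R_A = 5.326/4.50 = 1.184 mA.
(Check via current divider: I_total = 2.322 mA; share G_k/ΣG = 0.5098 → same result.)

I ≈ 1.18 mA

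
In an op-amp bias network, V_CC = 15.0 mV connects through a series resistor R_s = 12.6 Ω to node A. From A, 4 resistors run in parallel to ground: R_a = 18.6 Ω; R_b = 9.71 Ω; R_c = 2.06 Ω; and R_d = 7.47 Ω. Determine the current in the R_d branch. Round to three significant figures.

Parallel bank: R_p = 1/(1/18.6 + 1/9.71 + 1/2.06 + 1/7.47) = 1.289 Ω.
V_A by voltage divider: V_A = 15.0 × 1.289/(12.6 + 1.289) = 1.392 mV.
I(R_d) = V_A / R_d = 1.392/7.47 = 0.1863 mA.

I ≈ 0.186 mA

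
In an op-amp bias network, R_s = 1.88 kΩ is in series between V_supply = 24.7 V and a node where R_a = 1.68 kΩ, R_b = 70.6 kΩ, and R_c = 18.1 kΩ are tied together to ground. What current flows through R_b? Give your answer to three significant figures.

Combine the parallel branches: R_p = (1/1.68 + 1/70.6 + 1/18.1)⁻¹ = 1.505 kΩ.
Node voltage V_A = V_supply · R_p/(R_s + R_p) = 24.7 × 0.4445 = 10.98 V.
I(R_b) = V_A / R_b = 10.98/70.6 = 0.1555 mA.
(Check via current divider: I_total = 7.298 mA; share G_k/ΣG = 0.02131 → same result.)

I ≈ 0.156 mA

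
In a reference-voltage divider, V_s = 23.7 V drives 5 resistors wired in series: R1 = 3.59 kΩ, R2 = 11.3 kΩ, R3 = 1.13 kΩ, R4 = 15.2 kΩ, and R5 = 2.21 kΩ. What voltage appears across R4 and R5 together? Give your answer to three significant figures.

V ≈ 12.3 V

Series total: ΣR = 3.59 + 11.3 + 1.13 + 15.2 + 2.21 = 33.43 kΩ.
R_{R4..R5} = 15.2 + 2.21 = 17.41 kΩ.
V = V_s · R/ΣR = 23.7 × 0.5208 = 12.34 V.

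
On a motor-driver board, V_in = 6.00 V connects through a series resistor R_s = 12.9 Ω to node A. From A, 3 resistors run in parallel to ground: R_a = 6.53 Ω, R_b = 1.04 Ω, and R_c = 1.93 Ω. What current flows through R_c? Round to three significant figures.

I ≈ 0.141 A

Equivalent of the parallel group: R_p = 0.6124 Ω.
V_A by voltage divider: V_A = 6.00 × 0.6124/(12.9 + 0.6124) = 0.2719 V.
Branch current I = V_A/R_c = 0.2719/1.93 = 0.1409 A.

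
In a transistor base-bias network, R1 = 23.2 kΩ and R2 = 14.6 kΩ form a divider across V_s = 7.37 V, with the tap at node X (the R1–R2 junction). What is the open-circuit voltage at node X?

Open-circuit (no load on X): V_th = V_s · R2/(R1 + R2) = 7.37 × 14.6/(23.20 + 14.6) = 2.847 V.

V_th ≈ 2.85 V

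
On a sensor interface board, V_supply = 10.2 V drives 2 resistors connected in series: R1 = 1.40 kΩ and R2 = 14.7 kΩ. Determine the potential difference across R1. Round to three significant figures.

V ≈ 0.887 V

ΣR = 1.40 + 14.7 = 16.10 kΩ.
V = V_supply · R/ΣR = 10.2 × 0.08696 = 0.8870 V.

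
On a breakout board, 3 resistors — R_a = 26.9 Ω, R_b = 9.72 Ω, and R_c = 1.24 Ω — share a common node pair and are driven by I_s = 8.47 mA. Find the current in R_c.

I ≈ 7.22 mA

Total conductance ΣG = 1/26.9 + 1/9.72 + 1/1.24 = 0.9465 (units of 1/Ω).
R_c takes the fraction G_k/ΣG = 0.8065/0.9465 = 0.8520, so I = 8.47 × 0.8520 = 7.217 mA.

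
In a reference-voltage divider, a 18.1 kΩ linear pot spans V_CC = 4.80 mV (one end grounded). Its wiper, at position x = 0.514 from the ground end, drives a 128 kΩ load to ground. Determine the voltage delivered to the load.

V_out ≈ 2.38 mV

Lower segment x·R_p = 9.303 kΩ; upper segment (1−x)·R_p = 8.797 kΩ.
(x·R_p) ‖ R_L = 8.673 kΩ.
Loaded-divider output: V_out = 4.80 × 0.4965 = 2.383 mV.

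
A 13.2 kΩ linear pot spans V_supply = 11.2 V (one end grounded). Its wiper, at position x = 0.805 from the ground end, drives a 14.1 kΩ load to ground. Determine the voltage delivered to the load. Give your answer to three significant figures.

Split the track: R_lower = x·R_p = 10.63 kΩ, R_upper = (1−x)·R_p = 2.574 kΩ.
R_L loads the lower segment: effective lower R = 6.059 kΩ.
V_out = 11.2 × 6.059/(2.574 + 6.059) = 7.861 V.

V_out ≈ 7.86 V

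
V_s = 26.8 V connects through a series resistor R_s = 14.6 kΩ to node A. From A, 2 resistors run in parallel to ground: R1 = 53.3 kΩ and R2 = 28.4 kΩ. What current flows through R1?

I ≈ 0.281 mA

Combine the parallel branches: R_p = (1/53.3 + 1/28.4)⁻¹ = 18.53 kΩ.
Node voltage V_A = V_s · R_p/(R_s + R_p) = 26.8 × 0.5593 = 14.99 V.
I(R1) = V_A / R1 = 14.99/53.3 = 0.2812 mA.
(Check via current divider: I_total = 0.8090 mA; share G_k/ΣG = 0.3476 → same result.)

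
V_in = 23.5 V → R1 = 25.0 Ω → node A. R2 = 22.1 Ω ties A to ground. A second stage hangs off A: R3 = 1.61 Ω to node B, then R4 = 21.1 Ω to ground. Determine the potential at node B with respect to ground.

V_B ≈ 6.76 V

The second stage (R3 + R4 = 22.71 Ω) loads node A in parallel with R2.
R2 ‖ (R3+R4) = 11.20 Ω.
So V_A = 23.5 × 0.3094 = 7.271 V.
Then the unloaded second divider: V_B = V_A × R4/(R3+R4) = 7.271 × 0.9291 = 6.755 V.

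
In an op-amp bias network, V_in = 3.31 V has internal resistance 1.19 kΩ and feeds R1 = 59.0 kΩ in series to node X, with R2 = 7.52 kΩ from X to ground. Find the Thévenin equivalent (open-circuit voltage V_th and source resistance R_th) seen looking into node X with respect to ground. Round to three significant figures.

V_th ≈ 0.368 V, R_th ≈ 6.68 kΩ

R1' = 1.19 + 59.0 = 60.19 kΩ (source resistance + R1).
With X open, the divider is unloaded: V_th = 3.31 × 7.52/67.71 = 0.3676 V.
Looking into X with the source shorted: R_th = R1'·R2/(R1'+R2) = 60.19 × 7.52/67.71 = 6.685 kΩ.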